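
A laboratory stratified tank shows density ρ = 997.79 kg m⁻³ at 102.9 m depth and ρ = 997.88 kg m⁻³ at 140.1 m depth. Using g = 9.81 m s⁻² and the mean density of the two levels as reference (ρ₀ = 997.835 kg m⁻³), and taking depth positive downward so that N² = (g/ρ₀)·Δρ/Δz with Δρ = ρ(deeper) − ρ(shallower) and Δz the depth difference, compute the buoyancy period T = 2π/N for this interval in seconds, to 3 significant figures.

1.29 × 10³ s

Δρ = 997.88 − 997.79 = 0.09 kg m⁻³ over Δz = 140.1 − 102.9 = 37.2 m.
N² = (9.81/997.835) × (0.09/37.2) = 2.3785 × 10⁻⁵ s⁻².
N = √(2.3785 × 10⁻⁵) = 4.8770 × 10⁻³ rad s⁻¹, so T = 2π/N = 1.2883 × 10³ s ≈ 1.29 × 10³ s.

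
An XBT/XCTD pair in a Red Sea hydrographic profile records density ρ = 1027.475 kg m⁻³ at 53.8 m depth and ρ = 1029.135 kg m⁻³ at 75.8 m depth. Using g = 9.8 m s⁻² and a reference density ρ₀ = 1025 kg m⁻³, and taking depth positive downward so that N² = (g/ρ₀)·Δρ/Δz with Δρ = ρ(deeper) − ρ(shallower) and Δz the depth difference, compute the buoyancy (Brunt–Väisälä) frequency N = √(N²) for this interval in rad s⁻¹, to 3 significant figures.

0.0269 rad s⁻¹

Δρ = 1029.135 − 1027.475 = 1.660 kg m⁻³ over Δz = 75.8 − 53.8 = 22 m.
N² = (9.8/1025) × (1.660/22) = 7.2142 × 10⁻⁴ s⁻².
N = √(7.2142 × 10⁻⁴) = 0.026859 rad s⁻¹ ≈ 0.0269 rad s⁻¹.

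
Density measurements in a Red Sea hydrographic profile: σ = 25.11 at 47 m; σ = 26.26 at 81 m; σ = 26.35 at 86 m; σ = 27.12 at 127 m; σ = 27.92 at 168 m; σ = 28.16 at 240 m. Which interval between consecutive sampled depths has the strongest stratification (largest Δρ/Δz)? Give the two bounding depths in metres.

47–81 m

Compute the density gradient over each adjacent pair:
  47–81 m: Δρ/Δz = 1.15/34 = 0.034 kg m⁻⁴
  81–86 m: Δρ/Δz = 0.09/5 = 0.018 kg m⁻⁴
  86–127 m: Δρ/Δz = 0.77/41 = 0.019 kg m⁻⁴
  127–168 m: Δρ/Δz = 0.80/41 = 0.020 kg m⁻⁴
  168–240 m: Δρ/Δz = 0.24/72 = 3.3 × 10⁻³ kg m⁻⁴
The largest gradient is in the 47–81 m interval — the pycnocline.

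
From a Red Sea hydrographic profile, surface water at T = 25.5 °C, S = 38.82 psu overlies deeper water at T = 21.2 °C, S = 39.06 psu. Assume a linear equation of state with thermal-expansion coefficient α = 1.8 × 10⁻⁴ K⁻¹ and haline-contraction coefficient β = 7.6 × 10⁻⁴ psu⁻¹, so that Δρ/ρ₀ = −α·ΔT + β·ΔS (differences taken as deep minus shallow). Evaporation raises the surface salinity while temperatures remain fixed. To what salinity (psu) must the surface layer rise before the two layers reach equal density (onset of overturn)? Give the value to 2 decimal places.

Neutral buoyancy requires −α(T_deep − T_surf) + β(S_deep − S_surf′) = 0.
S_surf′ = S_deep − (α/β)·ΔT = 39.06 − (1.8 × 10⁻⁴/7.6 × 10⁻⁴)·(-4.3) = 40.0784 psu.
Increase required: 40.0784 − 38.82 = 1.2584 psu.

40.08 psu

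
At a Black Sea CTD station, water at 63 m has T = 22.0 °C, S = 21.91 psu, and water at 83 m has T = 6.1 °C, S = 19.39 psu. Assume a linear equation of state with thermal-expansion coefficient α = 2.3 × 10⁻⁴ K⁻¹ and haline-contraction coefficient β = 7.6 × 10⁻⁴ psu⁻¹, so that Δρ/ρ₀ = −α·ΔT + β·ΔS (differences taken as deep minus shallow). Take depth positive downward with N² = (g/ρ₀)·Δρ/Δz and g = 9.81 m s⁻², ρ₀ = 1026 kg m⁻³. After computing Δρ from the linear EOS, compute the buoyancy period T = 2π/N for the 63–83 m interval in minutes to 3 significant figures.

ΔT = -15.9 K, ΔS = -2.52 psu (deep − shallow).
Δρ/ρ₀ = −αΔT + βΔS = 3.657 × 10⁻³ − 1.9152 × 10⁻³ = 1.7418 × 10⁻³, so Δρ ≈ 1.787 kg m⁻³.
N² = (g/ρ₀)·Δρ/Δz = g·(Δρ/ρ₀)/Δz = 9.81 × 1.7418 × 10⁻³ / 20 = 8.5435 × 10⁻⁴ s⁻².
N = √(8.5435 × 10⁻⁴) = 0.029229 rad s⁻¹ → T = 2π/N = 214.96 s = 3.5827 min ≈ 3.58 min.

3.58 min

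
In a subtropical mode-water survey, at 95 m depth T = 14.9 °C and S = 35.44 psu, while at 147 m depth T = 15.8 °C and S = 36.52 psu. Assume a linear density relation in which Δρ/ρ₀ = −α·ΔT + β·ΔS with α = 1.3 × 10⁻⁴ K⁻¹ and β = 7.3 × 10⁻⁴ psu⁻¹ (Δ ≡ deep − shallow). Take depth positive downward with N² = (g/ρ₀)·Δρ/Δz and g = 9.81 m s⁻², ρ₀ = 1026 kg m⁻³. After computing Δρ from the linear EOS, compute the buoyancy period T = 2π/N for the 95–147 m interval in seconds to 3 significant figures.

ΔT = +0.9 K, ΔS = +1.08 psu (deep − shallow).
Δρ/ρ₀ = −αΔT + βΔS = -1.17 × 10⁻⁴ + 7.884 × 10⁻⁴ = 6.714 × 10⁻⁴, so Δρ ≈ 0.6889 kg m⁻³.
N² = (g/ρ₀)·Δρ/Δz = g·(Δρ/ρ₀)/Δz = 9.81 × 6.714 × 10⁻⁴ / 52 = 1.2666 × 10⁻⁴ s⁻².
N = √(1.2666 × 10⁻⁴) = 0.011254 rad s⁻¹ → T = 2π/N = 558.31 s ≈ 558 s.

558 s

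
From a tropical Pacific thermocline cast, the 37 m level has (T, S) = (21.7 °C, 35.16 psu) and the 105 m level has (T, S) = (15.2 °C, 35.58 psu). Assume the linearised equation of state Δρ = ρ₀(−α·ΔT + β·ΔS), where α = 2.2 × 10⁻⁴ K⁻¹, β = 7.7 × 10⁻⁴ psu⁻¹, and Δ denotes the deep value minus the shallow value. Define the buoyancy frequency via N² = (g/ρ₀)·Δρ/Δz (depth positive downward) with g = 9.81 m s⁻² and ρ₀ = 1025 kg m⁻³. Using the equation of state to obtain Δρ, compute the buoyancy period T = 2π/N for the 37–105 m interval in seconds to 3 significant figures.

ΔT = -6.5 K, ΔS = +0.42 psu (deep − shallow).
Δρ/ρ₀ = −αΔT + βΔS = 1.43 × 10⁻³ + 3.234 × 10⁻⁴ = 1.7534 × 10⁻³, so Δρ ≈ 1.797 kg m⁻³.
N² = (g/ρ₀)·Δρ/Δz = g·(Δρ/ρ₀)/Δz = 9.81 × 1.7534 × 10⁻³ / 68 = 2.5295 × 10⁻⁴ s⁻².
N = √(2.5295 × 10⁻⁴) = 0.015904 rad s⁻¹ → T = 2π/N = 395.07 s ≈ 395 s.

395 s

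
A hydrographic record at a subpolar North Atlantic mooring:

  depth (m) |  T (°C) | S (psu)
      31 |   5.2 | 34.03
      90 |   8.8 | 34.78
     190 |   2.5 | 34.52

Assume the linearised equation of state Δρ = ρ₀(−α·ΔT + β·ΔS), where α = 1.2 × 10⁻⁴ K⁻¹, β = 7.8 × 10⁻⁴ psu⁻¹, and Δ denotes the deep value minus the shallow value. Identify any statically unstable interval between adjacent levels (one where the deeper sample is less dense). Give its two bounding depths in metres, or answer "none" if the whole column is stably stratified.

Evaluate Δρ/ρ₀ = −αΔT + βΔS across each adjacent pair:
  31–90 m: −αΔT+βΔS = −(1.2 × 10⁻⁴)(+3.6)+(7.8 × 10⁻⁴)(+0.75) = 1.5 × 10⁻⁴ → stable
  90–190 m: −αΔT+βΔS = −(1.2 × 10⁻⁴)(-6.3)+(7.8 × 10⁻⁴)(-0.26) = 5.5 × 10⁻⁴ → stable
Every interval has Δρ > 0: the column is stably stratified throughout.

none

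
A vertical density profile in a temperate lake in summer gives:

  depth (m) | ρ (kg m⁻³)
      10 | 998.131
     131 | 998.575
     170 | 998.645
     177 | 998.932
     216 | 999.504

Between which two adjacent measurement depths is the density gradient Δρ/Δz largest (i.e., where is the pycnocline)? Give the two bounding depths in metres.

Compute the density gradient over each adjacent pair:
  10–131 m: Δρ/Δz = 0.444/121 = 3.7 × 10⁻³ kg m⁻⁴
  131–170 m: Δρ/Δz = 0.070/39 = 1.8 × 10⁻³ kg m⁻⁴
  170–177 m: Δρ/Δz = 0.287/7 = 0.041 kg m⁻⁴
  177–216 m: Δρ/Δz = 0.572/39 = 0.015 kg m⁻⁴
The largest gradient is in the 170–177 m interval — the pycnocline.

170–177 m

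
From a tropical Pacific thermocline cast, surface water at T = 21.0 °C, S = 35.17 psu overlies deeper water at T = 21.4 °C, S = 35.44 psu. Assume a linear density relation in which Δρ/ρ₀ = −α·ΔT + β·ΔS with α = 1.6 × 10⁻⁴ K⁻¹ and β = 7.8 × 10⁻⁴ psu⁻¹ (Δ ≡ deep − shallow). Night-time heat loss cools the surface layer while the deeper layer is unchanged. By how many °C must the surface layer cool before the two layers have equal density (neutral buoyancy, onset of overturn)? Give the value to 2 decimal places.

0.92 °C

Neutral buoyancy requires Δρ = 0, i.e. −α(T_deep − T_surf′) + β(S_deep − S_surf) = 0.
T_surf′ = T_deep − (β/α)·ΔS = 21.4 − (7.8 × 10⁻⁴/1.6 × 10⁻⁴)·(+0.27) = 20.0837 °C.
Cooling required: 21.0 − (20.0837) = 0.9163 °C.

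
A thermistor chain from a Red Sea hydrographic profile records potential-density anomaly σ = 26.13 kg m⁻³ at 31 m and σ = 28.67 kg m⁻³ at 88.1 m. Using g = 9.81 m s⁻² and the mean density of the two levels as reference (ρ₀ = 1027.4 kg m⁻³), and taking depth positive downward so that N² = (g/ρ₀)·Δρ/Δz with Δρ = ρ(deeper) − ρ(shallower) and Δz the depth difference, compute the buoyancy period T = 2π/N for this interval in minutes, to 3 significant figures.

Δρ = 1028.67 − 1026.13 = 2.54 kg m⁻³ over Δz = 88.1 − 31 = 57.1 m.
N² = (9.81/1027.4) × (2.54/57.1) = 4.2474 × 10⁻⁴ s⁻².
N = √(4.2474 × 10⁻⁴) = 0.020609 rad s⁻¹, so T = 2π/N = 304.88 s = 5.0813 min ≈ 5.08 min.

5.08 min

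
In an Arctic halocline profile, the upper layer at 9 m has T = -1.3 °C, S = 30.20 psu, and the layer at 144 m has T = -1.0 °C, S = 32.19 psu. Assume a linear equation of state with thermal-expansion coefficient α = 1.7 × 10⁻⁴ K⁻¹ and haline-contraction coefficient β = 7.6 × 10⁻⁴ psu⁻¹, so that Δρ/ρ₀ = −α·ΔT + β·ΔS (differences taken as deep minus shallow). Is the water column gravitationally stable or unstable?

ΔT = -1.0 − -1.3 = +0.3 K and ΔS = 32.19 − 30.20 = +1.99 psu (deep − shallow).
−αΔT = -5.10 × 10⁻⁵; βΔS = 1.5124 × 10⁻³; sum Δρ/ρ₀ = 1.4614 × 10⁻³.
Δρ/ρ₀ > 0, so Δρ > 0: deeper water is denser → statically stable.

stable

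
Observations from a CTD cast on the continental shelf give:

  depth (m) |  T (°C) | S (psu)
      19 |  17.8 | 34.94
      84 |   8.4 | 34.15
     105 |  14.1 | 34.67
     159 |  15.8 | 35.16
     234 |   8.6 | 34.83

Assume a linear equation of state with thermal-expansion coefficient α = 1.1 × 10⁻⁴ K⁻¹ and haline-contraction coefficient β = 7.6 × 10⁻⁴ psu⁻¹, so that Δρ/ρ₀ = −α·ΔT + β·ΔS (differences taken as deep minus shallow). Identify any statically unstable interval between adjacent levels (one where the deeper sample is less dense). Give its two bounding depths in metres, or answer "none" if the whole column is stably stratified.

Evaluate Δρ/ρ₀ = −αΔT + βΔS across each adjacent pair:
  19–84 m: −αΔT+βΔS = −(1.1 × 10⁻⁴)(-9.4)+(7.6 × 10⁻⁴)(-0.79) = 4.3 × 10⁻⁴ → stable
  84–105 m: −αΔT+βΔS = −(1.1 × 10⁻⁴)(+5.7)+(7.6 × 10⁻⁴)(+0.52) = -2.3 × 10⁻⁴ → UNSTABLE
  105–159 m: −αΔT+βΔS = −(1.1 × 10⁻⁴)(+1.7)+(7.6 × 10⁻⁴)(+0.49) = 1.9 × 10⁻⁴ → stable
  159–234 m: −αΔT+βΔS = −(1.1 × 10⁻⁴)(-7.2)+(7.6 × 10⁻⁴)(-0.33) = 5.4 × 10⁻⁴ → stable
The 84–105 m interval has Δρ < 0: lighter water underlies denser water.

84–105 m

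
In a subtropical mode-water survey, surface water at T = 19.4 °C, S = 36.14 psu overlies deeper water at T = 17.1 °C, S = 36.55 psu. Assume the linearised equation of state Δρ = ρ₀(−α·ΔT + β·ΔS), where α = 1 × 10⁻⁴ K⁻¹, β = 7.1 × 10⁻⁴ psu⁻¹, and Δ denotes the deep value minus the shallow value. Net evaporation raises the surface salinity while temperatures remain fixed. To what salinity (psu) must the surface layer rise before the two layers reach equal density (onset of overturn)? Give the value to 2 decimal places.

36.87 psu

Neutral buoyancy requires −α(T_deep − T_surf) + β(S_deep − S_surf′) = 0.
S_surf′ = S_deep − (α/β)·ΔT = 36.55 − (1 × 10⁻⁴/7.1 × 10⁻⁴)·(-2.3) = 36.8739 psu.
Increase required: 36.8739 − 36.14 = 0.7339 psu.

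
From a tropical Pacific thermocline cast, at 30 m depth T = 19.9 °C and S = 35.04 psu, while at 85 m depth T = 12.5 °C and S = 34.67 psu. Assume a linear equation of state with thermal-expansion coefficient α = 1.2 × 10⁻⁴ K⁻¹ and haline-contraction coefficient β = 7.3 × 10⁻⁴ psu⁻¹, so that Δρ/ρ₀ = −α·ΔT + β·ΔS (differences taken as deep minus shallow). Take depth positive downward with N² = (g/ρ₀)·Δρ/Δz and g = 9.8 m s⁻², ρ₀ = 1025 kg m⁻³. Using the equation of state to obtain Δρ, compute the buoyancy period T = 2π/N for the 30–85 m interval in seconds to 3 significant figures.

ΔT = -7.4 K, ΔS = -0.37 psu (deep − shallow).
Δρ/ρ₀ = −αΔT + βΔS = 8.88 × 10⁻⁴ − 2.701 × 10⁻⁴ = 6.179 × 10⁻⁴, so Δρ ≈ 0.6333 kg m⁻³.
N² = (g/ρ₀)·Δρ/Δz = g·(Δρ/ρ₀)/Δz = 9.8 × 6.179 × 10⁻⁴ / 55 = 1.1010 × 10⁻⁴ s⁻².
N = √(1.1010 × 10⁻⁴) = 0.010493 rad s⁻¹ → T = 2π/N = 598.80 s ≈ 599 s.

599 s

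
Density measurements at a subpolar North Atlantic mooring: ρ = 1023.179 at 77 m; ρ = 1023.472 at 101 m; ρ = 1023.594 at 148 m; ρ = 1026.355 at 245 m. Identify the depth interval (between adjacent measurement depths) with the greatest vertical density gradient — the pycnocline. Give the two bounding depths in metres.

148–245 m

Compute the density gradient over each adjacent pair:
  77–101 m: Δρ/Δz = 0.293/24 = 0.012 kg m⁻⁴
  101–148 m: Δρ/Δz = 0.122/47 = 2.6 × 10⁻³ kg m⁻⁴
  148–245 m: Δρ/Δz = 2.761/97 = 0.028 kg m⁻⁴
The largest gradient is in the 148–245 m interval — the pycnocline.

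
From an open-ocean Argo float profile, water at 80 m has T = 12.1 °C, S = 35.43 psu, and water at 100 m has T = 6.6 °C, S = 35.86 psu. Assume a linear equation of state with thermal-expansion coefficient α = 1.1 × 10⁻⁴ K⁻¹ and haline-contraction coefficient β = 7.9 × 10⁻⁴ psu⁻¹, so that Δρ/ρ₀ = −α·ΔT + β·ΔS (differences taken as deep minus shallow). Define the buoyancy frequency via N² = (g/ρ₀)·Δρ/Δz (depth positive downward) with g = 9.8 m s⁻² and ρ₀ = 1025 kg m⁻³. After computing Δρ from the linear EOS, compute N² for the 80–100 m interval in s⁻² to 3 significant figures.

ΔT = -5.5 K, ΔS = +0.43 psu (deep − shallow).
Δρ/ρ₀ = −αΔT + βΔS = 6.05 × 10⁻⁴ + 3.397 × 10⁻⁴ = 9.447 × 10⁻⁴, so Δρ ≈ 0.9683 kg m⁻³.
N² = (g/ρ₀)·Δρ/Δz = g·(Δρ/ρ₀)/Δz = 9.8 × 9.447 × 10⁻⁴ / 20 = 4.6290 × 10⁻⁴ s⁻² ≈ 4.63 × 10⁻⁴ s⁻².

4.63 × 10⁻⁴ s⁻²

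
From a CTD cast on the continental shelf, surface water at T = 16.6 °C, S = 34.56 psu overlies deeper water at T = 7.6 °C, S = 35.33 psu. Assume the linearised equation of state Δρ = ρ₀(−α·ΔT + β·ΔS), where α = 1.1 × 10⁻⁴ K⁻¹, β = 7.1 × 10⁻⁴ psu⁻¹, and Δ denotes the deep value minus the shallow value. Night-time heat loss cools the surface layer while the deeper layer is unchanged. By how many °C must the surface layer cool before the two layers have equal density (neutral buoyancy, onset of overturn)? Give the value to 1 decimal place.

14.0 °C

Neutral buoyancy requires Δρ = 0, i.e. −α(T_deep − T_surf′) + β(S_deep − S_surf) = 0.
T_surf′ = T_deep − (β/α)·ΔS = 7.6 − (7.1 × 10⁻⁴/1.1 × 10⁻⁴)·(+0.77) = 2.630 °C.
Cooling required: 16.6 − (2.630) = 13.970 °C.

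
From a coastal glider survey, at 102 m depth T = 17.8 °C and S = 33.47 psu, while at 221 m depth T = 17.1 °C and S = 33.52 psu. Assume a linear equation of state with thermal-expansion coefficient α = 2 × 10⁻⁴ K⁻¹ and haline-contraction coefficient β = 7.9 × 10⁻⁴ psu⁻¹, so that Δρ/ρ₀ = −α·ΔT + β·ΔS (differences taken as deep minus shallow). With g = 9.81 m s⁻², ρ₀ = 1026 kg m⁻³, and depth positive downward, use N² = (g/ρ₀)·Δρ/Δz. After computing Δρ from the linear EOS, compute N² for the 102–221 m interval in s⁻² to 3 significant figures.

1.48 × 10⁻⁵ s⁻²

ΔT = -0.7 K, ΔS = +0.05 psu (deep − shallow).
Δρ/ρ₀ = −αΔT + βΔS = 1.40 × 10⁻⁴ + 3.95 × 10⁻⁵ = 1.795 × 10⁻⁴, so Δρ ≈ 0.1842 kg m⁻³.
N² = (g/ρ₀)·Δρ/Δz = g·(Δρ/ρ₀)/Δz = 9.81 × 1.795 × 10⁻⁴ / 119 = 1.4797 × 10⁻⁵ s⁻² ≈ 1.48 × 10⁻⁵ s⁻².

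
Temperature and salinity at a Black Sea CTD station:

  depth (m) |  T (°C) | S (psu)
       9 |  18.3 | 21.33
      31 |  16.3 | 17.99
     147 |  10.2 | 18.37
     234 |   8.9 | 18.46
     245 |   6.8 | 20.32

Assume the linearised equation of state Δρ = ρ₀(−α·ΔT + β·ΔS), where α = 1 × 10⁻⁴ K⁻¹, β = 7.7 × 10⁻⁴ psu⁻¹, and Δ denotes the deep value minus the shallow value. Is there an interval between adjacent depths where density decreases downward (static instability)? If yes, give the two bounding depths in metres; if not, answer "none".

9–31 m

Evaluate Δρ/ρ₀ = −αΔT + βΔS across each adjacent pair:
  9–31 m: −αΔT+βΔS = −(1 × 10⁻⁴)(-2.0)+(7.7 × 10⁻⁴)(-3.34) = -2.4 × 10⁻³ → UNSTABLE
  31–147 m: −αΔT+βΔS = −(1 × 10⁻⁴)(-6.1)+(7.7 × 10⁻⁴)(+0.38) = 9.0 × 10⁻⁴ → stable
  147–234 m: −αΔT+βΔS = −(1 × 10⁻⁴)(-1.3)+(7.7 × 10⁻⁴)(+0.09) = 2.0 × 10⁻⁴ → stable
  234–245 m: −αΔT+βΔS = −(1 × 10⁻⁴)(-2.1)+(7.7 × 10⁻⁴)(+1.86) = 1.6 × 10⁻³ → stable
The 9–31 m interval has Δρ < 0: lighter water underlies denser water.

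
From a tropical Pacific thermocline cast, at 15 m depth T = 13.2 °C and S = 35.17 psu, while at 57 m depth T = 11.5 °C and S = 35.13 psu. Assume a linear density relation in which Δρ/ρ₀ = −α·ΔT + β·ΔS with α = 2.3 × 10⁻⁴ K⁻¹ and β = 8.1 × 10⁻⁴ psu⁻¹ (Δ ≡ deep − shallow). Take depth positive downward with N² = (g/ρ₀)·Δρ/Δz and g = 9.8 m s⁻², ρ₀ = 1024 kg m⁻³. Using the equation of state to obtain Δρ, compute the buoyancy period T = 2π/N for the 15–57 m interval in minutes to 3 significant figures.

11.4 min

ΔT = -1.7 K, ΔS = -0.04 psu (deep − shallow).
Δρ/ρ₀ = −αΔT + βΔS = 3.91 × 10⁻⁴ − 3.24 × 10⁻⁵ = 3.586 × 10⁻⁴, so Δρ ≈ 0.3672 kg m⁻³.
N² = (g/ρ₀)·Δρ/Δz = g·(Δρ/ρ₀)/Δz = 9.8 × 3.586 × 10⁻⁴ / 42 = 8.3673 × 10⁻⁵ s⁻².
N = √(8.3673 × 10⁻⁵) = 9.1473 × 10⁻³ rad s⁻¹ → T = 2π/N = 686.89 s = 11.448 min ≈ 11.4 min.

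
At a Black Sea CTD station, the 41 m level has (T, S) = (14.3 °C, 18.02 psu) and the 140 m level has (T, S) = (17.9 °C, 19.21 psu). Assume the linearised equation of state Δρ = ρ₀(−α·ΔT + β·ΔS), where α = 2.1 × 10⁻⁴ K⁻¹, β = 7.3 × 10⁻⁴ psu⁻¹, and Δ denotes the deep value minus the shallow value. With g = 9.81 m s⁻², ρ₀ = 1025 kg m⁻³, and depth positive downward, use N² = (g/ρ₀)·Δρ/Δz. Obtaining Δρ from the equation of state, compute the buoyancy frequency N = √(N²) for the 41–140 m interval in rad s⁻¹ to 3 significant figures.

3.34 × 10⁻³ rad s⁻¹

ΔT = +3.6 K, ΔS = +1.19 psu (deep − shallow).
Δρ/ρ₀ = −αΔT + βΔS = -7.56 × 10⁻⁴ + 8.687 × 10⁻⁴ = 1.127 × 10⁻⁴, so Δρ ≈ 0.1155 kg m⁻³.
N² = (g/ρ₀)·Δρ/Δz = g·(Δρ/ρ₀)/Δz = 9.81 × 1.127 × 10⁻⁴ / 99 = 1.1168 × 10⁻⁵ s⁻².
N = √(1.1168 × 10⁻⁵) = 3.3419 × 10⁻³ rad s⁻¹ ≈ 3.34 × 10⁻³ rad s⁻¹.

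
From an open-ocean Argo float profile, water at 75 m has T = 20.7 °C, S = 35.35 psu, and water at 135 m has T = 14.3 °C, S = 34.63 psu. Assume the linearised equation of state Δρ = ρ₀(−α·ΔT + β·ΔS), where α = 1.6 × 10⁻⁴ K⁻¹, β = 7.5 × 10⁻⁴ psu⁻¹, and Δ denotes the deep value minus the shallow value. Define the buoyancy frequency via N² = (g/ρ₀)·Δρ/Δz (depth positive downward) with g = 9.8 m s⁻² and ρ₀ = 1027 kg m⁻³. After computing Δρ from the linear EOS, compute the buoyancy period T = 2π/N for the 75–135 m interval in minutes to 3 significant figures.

11.8 min

ΔT = -6.4 K, ΔS = -0.72 psu (deep − shallow).
Δρ/ρ₀ = −αΔT + βΔS = 1.024 × 10⁻³ − 5.40 × 10⁻⁴ = 4.84 × 10⁻⁴, so Δρ ≈ 0.4971 kg m⁻³.
N² = (g/ρ₀)·Δρ/Δz = g·(Δρ/ρ₀)/Δz = 9.8 × 4.84 × 10⁻⁴ / 60 = 7.9053 × 10⁻⁵ s⁻².
N = √(7.9053 × 10⁻⁵) = 8.8912 × 10⁻³ rad s⁻¹ → T = 2π/N = 706.67 s = 11.778 min ≈ 11.8 min.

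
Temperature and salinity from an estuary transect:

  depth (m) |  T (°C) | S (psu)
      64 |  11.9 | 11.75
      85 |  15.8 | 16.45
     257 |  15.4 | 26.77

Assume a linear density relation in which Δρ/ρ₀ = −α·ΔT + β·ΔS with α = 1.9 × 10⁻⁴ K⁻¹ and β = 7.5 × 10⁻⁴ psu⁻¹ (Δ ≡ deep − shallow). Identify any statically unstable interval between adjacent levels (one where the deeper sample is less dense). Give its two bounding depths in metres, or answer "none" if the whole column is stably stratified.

none

Evaluate Δρ/ρ₀ = −αΔT + βΔS across each adjacent pair:
  64–85 m: −αΔT+βΔS = −(1.9 × 10⁻⁴)(+3.9)+(7.5 × 10⁻⁴)(+4.70) = 2.8 × 10⁻³ → stable
  85–257 m: −αΔT+βΔS = −(1.9 × 10⁻⁴)(-0.4)+(7.5 × 10⁻⁴)(+10.32) = 7.8 × 10⁻³ → stable
Every interval has Δρ > 0: the column is stably stratified throughout.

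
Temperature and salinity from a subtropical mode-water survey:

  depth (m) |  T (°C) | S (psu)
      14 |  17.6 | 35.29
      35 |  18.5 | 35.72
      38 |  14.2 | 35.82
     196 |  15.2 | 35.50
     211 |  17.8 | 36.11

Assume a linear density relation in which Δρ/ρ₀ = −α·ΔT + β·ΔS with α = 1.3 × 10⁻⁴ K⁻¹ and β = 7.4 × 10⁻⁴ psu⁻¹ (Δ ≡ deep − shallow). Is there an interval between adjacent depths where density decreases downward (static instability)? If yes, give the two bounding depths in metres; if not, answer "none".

38–196 m

Evaluate Δρ/ρ₀ = −αΔT + βΔS across each adjacent pair:
  14–35 m: −αΔT+βΔS = −(1.3 × 10⁻⁴)(+0.9)+(7.4 × 10⁻⁴)(+0.43) = 2.0 × 10⁻⁴ → stable
  35–38 m: −αΔT+βΔS = −(1.3 × 10⁻⁴)(-4.3)+(7.4 × 10⁻⁴)(+0.10) = 6.3 × 10⁻⁴ → stable
  38–196 m: −αΔT+βΔS = −(1.3 × 10⁻⁴)(+1.0)+(7.4 × 10⁻⁴)(-0.32) = -3.7 × 10⁻⁴ → UNSTABLE
  196–211 m: −αΔT+βΔS = −(1.3 × 10⁻⁴)(+2.6)+(7.4 × 10⁻⁴)(+0.61) = 1.1 × 10⁻⁴ → stable
The 38–196 m interval has Δρ < 0: lighter water underlies denser water.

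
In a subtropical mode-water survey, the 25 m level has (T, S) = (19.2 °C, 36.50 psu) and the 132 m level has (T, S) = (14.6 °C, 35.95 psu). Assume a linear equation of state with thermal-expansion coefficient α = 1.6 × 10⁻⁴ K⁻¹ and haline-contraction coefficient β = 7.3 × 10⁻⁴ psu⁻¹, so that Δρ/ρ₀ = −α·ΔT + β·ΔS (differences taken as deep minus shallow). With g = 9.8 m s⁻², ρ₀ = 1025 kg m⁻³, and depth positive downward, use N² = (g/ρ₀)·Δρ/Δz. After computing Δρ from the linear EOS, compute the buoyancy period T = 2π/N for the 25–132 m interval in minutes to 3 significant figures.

18.9 min

ΔT = -4.6 K, ΔS = -0.55 psu (deep − shallow).
Δρ/ρ₀ = −αΔT + βΔS = 7.36 × 10⁻⁴ − 4.015 × 10⁻⁴ = 3.345 × 10⁻⁴, so Δρ ≈ 0.3429 kg m⁻³.
N² = (g/ρ₀)·Δρ/Δz = g·(Δρ/ρ₀)/Δz = 9.8 × 3.345 × 10⁻⁴ / 107 = 3.0636 × 10⁻⁵ s⁻².
N = √(3.0636 × 10⁻⁵) = 5.5350 × 10⁻³ rad s⁻¹ → T = 2π/N = 1.1352 × 10³ s = 18.920 min ≈ 18.9 min.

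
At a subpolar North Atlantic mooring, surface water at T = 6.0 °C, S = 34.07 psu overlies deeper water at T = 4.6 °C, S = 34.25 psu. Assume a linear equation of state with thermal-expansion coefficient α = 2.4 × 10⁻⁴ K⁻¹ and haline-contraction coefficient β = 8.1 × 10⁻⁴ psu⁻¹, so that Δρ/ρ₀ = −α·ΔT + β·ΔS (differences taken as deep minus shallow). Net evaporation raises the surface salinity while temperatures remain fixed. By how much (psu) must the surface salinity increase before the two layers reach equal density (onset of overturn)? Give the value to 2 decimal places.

0.59 psu

Neutral buoyancy requires −α(T_deep − T_surf) + β(S_deep − S_surf′) = 0.
S_surf′ = S_deep − (α/β)·ΔT = 34.25 − (2.4 × 10⁻⁴/8.1 × 10⁻⁴)·(-1.4) = 34.6648 psu.
Increase required: 34.6648 − 34.07 = 0.5948 psu.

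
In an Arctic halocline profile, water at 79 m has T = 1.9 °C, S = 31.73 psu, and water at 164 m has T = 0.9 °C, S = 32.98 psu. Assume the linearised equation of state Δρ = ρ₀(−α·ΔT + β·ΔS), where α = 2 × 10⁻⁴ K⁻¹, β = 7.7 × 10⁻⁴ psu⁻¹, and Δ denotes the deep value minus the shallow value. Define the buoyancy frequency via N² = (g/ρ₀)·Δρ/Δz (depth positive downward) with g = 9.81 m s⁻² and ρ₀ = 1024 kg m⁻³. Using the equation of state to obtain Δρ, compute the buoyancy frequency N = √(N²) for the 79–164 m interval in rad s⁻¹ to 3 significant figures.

ΔT = -1.0 K, ΔS = +1.25 psu (deep − shallow).
Δρ/ρ₀ = −αΔT + βΔS = 2.00 × 10⁻⁴ + 9.625 × 10⁻⁴ = 1.1625 × 10⁻³, so Δρ ≈ 1.190 kg m⁻³.
N² = (g/ρ₀)·Δρ/Δz = g·(Δρ/ρ₀)/Δz = 9.81 × 1.1625 × 10⁻³ / 85 = 1.3417 × 10⁻⁴ s⁻².
N = √(1.3417 × 10⁻⁴) = 0.011583 rad s⁻¹ ≈ 0.0116 rad s⁻¹.

0.0116 rad s⁻¹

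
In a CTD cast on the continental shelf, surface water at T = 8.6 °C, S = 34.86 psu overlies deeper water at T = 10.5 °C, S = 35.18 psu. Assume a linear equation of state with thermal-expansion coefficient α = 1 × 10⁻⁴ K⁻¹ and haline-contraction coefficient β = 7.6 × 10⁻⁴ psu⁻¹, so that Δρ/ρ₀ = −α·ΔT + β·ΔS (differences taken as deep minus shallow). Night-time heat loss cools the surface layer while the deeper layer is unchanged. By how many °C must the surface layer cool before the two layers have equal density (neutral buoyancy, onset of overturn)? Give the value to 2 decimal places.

Neutral buoyancy requires Δρ = 0, i.e. −α(T_deep − T_surf′) + β(S_deep − S_surf) = 0.
T_surf′ = T_deep − (β/α)·ΔS = 10.5 − (7.6 × 10⁻⁴/1 × 10⁻⁴)·(+0.32) = 8.0680 °C.
Cooling required: 8.6 − (8.0680) = 0.5320 °C.

0.53 °C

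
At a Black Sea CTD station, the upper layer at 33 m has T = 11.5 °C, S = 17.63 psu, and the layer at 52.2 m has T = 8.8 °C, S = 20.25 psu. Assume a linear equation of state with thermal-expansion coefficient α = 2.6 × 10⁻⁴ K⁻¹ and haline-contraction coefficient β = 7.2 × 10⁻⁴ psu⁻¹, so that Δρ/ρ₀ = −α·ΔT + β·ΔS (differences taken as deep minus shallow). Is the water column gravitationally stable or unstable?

stable

ΔT = 8.8 − 11.5 = -2.7 K and ΔS = 20.25 − 17.63 = +2.62 psu (deep − shallow).
−αΔT = 7.02 × 10⁻⁴; βΔS = 1.8864 × 10⁻³; sum Δρ/ρ₀ = 2.5884 × 10⁻³.
Δρ/ρ₀ > 0, so Δρ > 0: deeper water is denser → statically stable.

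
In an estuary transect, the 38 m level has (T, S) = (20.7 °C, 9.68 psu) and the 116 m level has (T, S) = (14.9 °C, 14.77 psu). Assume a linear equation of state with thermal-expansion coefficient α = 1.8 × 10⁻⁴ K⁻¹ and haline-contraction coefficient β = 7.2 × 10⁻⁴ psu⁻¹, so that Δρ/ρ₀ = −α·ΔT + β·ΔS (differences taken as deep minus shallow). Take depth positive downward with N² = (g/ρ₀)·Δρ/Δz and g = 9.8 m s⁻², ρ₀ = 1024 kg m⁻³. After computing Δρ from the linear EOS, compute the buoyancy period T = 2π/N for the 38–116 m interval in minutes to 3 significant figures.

ΔT = -5.8 K, ΔS = +5.09 psu (deep − shallow).
Δρ/ρ₀ = −αΔT + βΔS = 1.044 × 10⁻³ + 3.6648 × 10⁻³ = 4.7088 × 10⁻³, so Δρ ≈ 4.822 kg m⁻³.
N² = (g/ρ₀)·Δρ/Δz = g·(Δρ/ρ₀)/Δz = 9.8 × 4.7088 × 10⁻³ / 78 = 5.9162 × 10⁻⁴ s⁻².
N = √(5.9162 × 10⁻⁴) = 0.024323 rad s⁻¹ → T = 2π/N = 258.32 s = 4.3053 min ≈ 4.31 min.

4.31 min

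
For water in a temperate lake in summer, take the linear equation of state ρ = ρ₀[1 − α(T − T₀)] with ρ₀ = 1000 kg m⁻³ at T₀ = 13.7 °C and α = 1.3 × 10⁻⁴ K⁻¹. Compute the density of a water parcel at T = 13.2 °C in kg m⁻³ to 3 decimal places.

T − T₀ = -0.5 K.
Bracket = 1 − α·(-0.5) = 1 + (6.50 × 10⁻⁵) = 1.0000650.
ρ = 1000 × 1.0000650 = 1000.065 kg m⁻³.

1000.065 kg m⁻³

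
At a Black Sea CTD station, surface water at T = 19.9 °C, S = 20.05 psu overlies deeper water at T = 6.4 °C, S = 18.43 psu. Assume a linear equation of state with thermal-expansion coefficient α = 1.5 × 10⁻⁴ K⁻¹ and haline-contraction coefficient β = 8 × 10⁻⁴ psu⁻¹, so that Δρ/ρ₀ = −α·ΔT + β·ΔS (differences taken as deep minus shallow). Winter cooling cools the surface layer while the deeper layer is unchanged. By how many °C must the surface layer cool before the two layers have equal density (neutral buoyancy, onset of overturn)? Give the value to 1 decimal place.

Neutral buoyancy requires Δρ = 0, i.e. −α(T_deep − T_surf′) + β(S_deep − S_surf) = 0.
T_surf′ = T_deep − (β/α)·ΔS = 6.4 − (8 × 10⁻⁴/1.5 × 10⁻⁴)·(-1.62) = 15.040 °C.
Cooling required: 19.9 − (15.040) = 4.860 °C.

4.9 °C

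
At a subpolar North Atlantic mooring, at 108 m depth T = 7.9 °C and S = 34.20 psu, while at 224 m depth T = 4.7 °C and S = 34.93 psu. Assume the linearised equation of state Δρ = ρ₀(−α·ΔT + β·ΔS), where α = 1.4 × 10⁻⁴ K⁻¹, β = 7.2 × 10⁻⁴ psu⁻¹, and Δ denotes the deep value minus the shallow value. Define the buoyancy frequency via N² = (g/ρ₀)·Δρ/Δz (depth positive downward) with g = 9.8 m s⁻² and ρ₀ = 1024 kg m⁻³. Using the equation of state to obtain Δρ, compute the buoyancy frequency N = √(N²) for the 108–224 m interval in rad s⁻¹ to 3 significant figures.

ΔT = -3.2 K, ΔS = +0.73 psu (deep − shallow).
Δρ/ρ₀ = −αΔT + βΔS = 4.48 × 10⁻⁴ + 5.256 × 10⁻⁴ = 9.736 × 10⁻⁴, so Δρ ≈ 0.9970 kg m⁻³.
N² = (g/ρ₀)·Δρ/Δz = g·(Δρ/ρ₀)/Δz = 9.8 × 9.736 × 10⁻⁴ / 116 = 8.2252 × 10⁻⁵ s⁻².
N = √(8.2252 × 10⁻⁵) = 9.0693 × 10⁻³ rad s⁻¹ ≈ 9.07 × 10⁻³ rad s⁻¹.

9.07 × 10⁻³ rad s⁻¹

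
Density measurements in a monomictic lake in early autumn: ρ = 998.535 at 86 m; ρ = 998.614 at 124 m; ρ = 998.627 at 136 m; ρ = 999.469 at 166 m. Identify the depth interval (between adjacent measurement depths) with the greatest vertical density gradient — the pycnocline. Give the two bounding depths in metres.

Compute the density gradient over each adjacent pair:
  86–124 m: Δρ/Δz = 0.079/38 = 2.1 × 10⁻³ kg m⁻⁴
  124–136 m: Δρ/Δz = 0.013/12 = 1.1 × 10⁻³ kg m⁻⁴
  136–166 m: Δρ/Δz = 0.842/30 = 0.028 kg m⁻⁴
The largest gradient is in the 136–166 m interval — the pycnocline.

136–166 m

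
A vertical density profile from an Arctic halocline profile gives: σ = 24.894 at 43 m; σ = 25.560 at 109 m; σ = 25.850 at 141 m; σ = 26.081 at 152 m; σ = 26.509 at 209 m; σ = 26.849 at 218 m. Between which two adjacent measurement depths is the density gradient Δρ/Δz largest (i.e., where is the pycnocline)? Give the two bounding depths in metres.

Compute the density gradient over each adjacent pair:
  43–109 m: Δρ/Δz = 0.666/66 = 0.010 kg m⁻⁴
  109–141 m: Δρ/Δz = 0.290/32 = 9.1 × 10⁻³ kg m⁻⁴
  141–152 m: Δρ/Δz = 0.231/11 = 0.021 kg m⁻⁴
  152–209 m: Δρ/Δz = 0.428/57 = 7.5 × 10⁻³ kg m⁻⁴
  209–218 m: Δρ/Δz = 0.340/9 = 0.038 kg m⁻⁴
The largest gradient is in the 209–218 m interval — the pycnocline.

209–218 m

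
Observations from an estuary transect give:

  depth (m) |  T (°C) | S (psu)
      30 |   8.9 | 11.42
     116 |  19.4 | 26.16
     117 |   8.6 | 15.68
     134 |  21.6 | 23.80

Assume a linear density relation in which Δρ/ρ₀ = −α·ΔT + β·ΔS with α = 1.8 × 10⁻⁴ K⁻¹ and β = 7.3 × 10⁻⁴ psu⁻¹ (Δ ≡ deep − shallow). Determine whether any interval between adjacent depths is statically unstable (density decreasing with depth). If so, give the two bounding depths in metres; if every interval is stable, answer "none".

116–117 m

Evaluate Δρ/ρ₀ = −αΔT + βΔS across each adjacent pair:
  30–116 m: −αΔT+βΔS = −(1.8 × 10⁻⁴)(+10.5)+(7.3 × 10⁻⁴)(+14.74) = 8.9 × 10⁻³ → stable
  116–117 m: −αΔT+βΔS = −(1.8 × 10⁻⁴)(-10.8)+(7.3 × 10⁻⁴)(-10.48) = -5.7 × 10⁻³ → UNSTABLE
  117–134 m: −αΔT+βΔS = −(1.8 × 10⁻⁴)(+13.0)+(7.3 × 10⁻⁴)(+8.12) = 3.6 × 10⁻³ → stable
The 116–117 m interval has Δρ < 0: lighter water underlies denser water.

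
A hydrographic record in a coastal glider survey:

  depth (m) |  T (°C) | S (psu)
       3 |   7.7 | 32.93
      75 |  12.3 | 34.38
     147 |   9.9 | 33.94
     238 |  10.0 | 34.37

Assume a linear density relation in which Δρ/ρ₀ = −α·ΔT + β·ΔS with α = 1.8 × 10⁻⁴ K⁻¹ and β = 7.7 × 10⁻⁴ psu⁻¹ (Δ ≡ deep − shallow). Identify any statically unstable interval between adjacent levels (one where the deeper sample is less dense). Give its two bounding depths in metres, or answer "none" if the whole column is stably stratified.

Evaluate Δρ/ρ₀ = −αΔT + βΔS across each adjacent pair:
  3–75 m: −αΔT+βΔS = −(1.8 × 10⁻⁴)(+4.6)+(7.7 × 10⁻⁴)(+1.45) = 2.9 × 10⁻⁴ → stable
  75–147 m: −αΔT+βΔS = −(1.8 × 10⁻⁴)(-2.4)+(7.7 × 10⁻⁴)(-0.44) = 9.3 × 10⁻⁵ → stable
  147–238 m: −αΔT+βΔS = −(1.8 × 10⁻⁴)(+0.1)+(7.7 × 10⁻⁴)(+0.43) = 3.1 × 10⁻⁴ → stable
Every interval has Δρ > 0: the column is stably stratified throughout.

none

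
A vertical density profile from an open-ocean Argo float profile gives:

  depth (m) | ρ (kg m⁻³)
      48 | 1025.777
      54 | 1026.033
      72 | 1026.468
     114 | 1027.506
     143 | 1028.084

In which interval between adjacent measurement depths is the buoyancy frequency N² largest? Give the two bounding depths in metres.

48–54 m

Compute the density gradient over each adjacent pair:
  48–54 m: Δρ/Δz = 0.256/6 = 0.043 kg m⁻⁴
  54–72 m: Δρ/Δz = 0.435/18 = 0.024 kg m⁻⁴
  72–114 m: Δρ/Δz = 1.038/42 = 0.025 kg m⁻⁴
  114–143 m: Δρ/Δz = 0.578/29 = 0.020 kg m⁻⁴
The largest gradient is in the 48–54 m interval — the pycnocline.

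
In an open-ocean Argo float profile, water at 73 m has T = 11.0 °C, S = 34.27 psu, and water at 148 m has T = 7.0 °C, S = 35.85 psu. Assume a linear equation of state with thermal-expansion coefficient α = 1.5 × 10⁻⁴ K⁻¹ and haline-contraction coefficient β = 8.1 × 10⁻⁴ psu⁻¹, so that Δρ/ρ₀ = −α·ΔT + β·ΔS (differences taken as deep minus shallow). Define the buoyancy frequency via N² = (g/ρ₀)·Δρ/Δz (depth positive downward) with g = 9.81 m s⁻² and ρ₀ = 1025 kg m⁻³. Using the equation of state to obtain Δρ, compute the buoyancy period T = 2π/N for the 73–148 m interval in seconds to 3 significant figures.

ΔT = -4.0 K, ΔS = +1.58 psu (deep − shallow).
Δρ/ρ₀ = −αΔT + βΔS = 6.00 × 10⁻⁴ + 1.2798 × 10⁻³ = 1.8798 × 10⁻³, so Δρ ≈ 1.927 kg m⁻³.
N² = (g/ρ₀)·Δρ/Δz = g·(Δρ/ρ₀)/Δz = 9.81 × 1.8798 × 10⁻³ / 75 = 2.4588 × 10⁻⁴ s⁻².
N = √(2.4588 × 10⁻⁴) = 0.015681 rad s⁻¹ → T = 2π/N = 400.69 s ≈ 401 s.

401 s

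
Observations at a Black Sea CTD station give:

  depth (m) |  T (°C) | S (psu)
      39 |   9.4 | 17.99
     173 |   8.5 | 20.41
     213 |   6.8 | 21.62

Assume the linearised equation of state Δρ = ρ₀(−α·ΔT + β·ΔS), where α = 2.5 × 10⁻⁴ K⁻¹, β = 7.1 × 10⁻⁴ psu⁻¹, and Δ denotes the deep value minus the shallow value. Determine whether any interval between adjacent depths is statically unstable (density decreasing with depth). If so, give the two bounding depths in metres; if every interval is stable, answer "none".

Evaluate Δρ/ρ₀ = −αΔT + βΔS across each adjacent pair:
  39–173 m: −αΔT+βΔS = −(2.5 × 10⁻⁴)(-0.9)+(7.1 × 10⁻⁴)(+2.42) = 1.9 × 10⁻³ → stable
  173–213 m: −αΔT+βΔS = −(2.5 × 10⁻⁴)(-1.7)+(7.1 × 10⁻⁴)(+1.21) = 1.3 × 10⁻³ → stable
Every interval has Δρ > 0: the column is stably stratified throughout.

none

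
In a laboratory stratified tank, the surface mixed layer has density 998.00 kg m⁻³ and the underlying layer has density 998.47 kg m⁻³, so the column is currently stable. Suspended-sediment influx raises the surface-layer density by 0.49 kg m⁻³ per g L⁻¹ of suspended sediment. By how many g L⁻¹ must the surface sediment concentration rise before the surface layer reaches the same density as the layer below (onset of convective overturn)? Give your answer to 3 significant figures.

Density deficit of the surface layer: 998.47 − 998.00 = 0.47 kg m⁻³.
Required change = 0.47 / 0.49 = 0.959 g L⁻¹.

0.959 g L⁻¹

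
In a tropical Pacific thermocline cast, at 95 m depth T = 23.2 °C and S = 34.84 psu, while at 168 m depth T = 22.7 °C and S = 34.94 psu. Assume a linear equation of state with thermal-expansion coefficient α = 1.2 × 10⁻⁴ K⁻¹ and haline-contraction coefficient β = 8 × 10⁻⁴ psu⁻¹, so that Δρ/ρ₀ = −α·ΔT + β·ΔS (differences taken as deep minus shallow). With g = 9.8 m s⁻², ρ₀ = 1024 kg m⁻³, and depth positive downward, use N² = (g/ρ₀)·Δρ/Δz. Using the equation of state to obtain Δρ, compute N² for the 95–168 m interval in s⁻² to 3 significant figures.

1.88 × 10⁻⁵ s⁻²

ΔT = -0.5 K, ΔS = +0.10 psu (deep − shallow).
Δρ/ρ₀ = −αΔT + βΔS = 6.00 × 10⁻⁵ + 8.00 × 10⁻⁵ = 1.40 × 10⁻⁴, so Δρ ≈ 0.1434 kg m⁻³.
N² = (g/ρ₀)·Δρ/Δz = g·(Δρ/ρ₀)/Δz = 9.8 × 1.40 × 10⁻⁴ / 73 = 1.8795 × 10⁻⁵ s⁻² ≈ 1.88 × 10⁻⁵ s⁻².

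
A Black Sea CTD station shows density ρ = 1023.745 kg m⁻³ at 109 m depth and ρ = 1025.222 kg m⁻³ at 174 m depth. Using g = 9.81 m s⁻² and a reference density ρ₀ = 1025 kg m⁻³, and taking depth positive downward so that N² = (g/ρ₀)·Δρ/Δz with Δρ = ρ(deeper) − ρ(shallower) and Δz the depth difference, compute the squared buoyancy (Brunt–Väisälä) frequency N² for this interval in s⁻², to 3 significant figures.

2.17 × 10⁻⁴ s⁻²

Δρ = 1025.222 − 1023.745 = 1.477 kg m⁻³ over Δz = 174 − 109 = 65 m.
N² = (9.81/1025) × (1.477/65) = 2.1748 × 10⁻⁴ s⁻² ≈ 2.17 × 10⁻⁴ s⁻².
Since Δρ > 0 the layer is stably stratified.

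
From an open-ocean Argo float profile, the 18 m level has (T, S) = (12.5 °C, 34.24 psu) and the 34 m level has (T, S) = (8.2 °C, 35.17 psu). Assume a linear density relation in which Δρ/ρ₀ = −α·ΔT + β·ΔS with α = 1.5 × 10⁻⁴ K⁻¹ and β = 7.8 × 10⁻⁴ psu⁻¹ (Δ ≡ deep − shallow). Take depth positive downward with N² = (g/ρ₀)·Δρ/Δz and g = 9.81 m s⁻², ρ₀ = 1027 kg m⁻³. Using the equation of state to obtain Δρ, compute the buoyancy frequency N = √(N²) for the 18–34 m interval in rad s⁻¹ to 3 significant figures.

0.0290 rad s⁻¹

ΔT = -4.3 K, ΔS = +0.93 psu (deep − shallow).
Δρ/ρ₀ = −αΔT + βΔS = 6.45 × 10⁻⁴ + 7.254 × 10⁻⁴ = 1.3704 × 10⁻³, so Δρ ≈ 1.407 kg m⁻³.
N² = (g/ρ₀)·Δρ/Δz = g·(Δρ/ρ₀)/Δz = 9.81 × 1.3704 × 10⁻³ / 16 = 8.4023 × 10⁻⁴ s⁻².
N = √(8.4023 × 10⁻⁴) = 0.028987 rad s⁻¹ ≈ 0.0290 rad s⁻¹.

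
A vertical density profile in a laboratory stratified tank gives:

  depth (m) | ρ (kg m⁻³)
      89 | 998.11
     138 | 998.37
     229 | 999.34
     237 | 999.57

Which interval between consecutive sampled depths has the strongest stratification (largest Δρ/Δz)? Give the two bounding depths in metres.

Compute the density gradient over each adjacent pair:
  89–138 m: Δρ/Δz = 0.26/49 = 5.3 × 10⁻³ kg m⁻⁴
  138–229 m: Δρ/Δz = 0.97/91 = 0.011 kg m⁻⁴
  229–237 m: Δρ/Δz = 0.23/8 = 0.029 kg m⁻⁴
The largest gradient is in the 229–237 m interval — the pycnocline.

229–237 m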